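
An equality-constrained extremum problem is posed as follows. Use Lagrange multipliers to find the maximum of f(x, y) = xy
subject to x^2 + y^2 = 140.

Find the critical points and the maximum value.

Lagrange conditions: y = 2*lambda*x and x = 2*lambda*y
If x = 0 then y = 0, violating the constraint, so x, y != 0.
Dividing: y/x = x/y => x^2 = y^2 => y = x or y = -x
Constraint: 2x^2 = 140 => x^2 = 70 => x = +/-sqrt(70)
Critical points: (sqrt(70), sqrt(70)), (-sqrt(70), -sqrt(70)), (sqrt(70), -sqrt(70)), (-sqrt(70), sqrt(70))
  y = x:  xy = x^2 = 70  at (sqrt(70), sqrt(70)) and (-sqrt(70), -sqrt(70))
  y = -x: xy = -x^2 = -70 at (sqrt(70), -sqrt(70)) and (-sqrt(70), sqrt(70))
Maximum xy = 70 at (sqrt(70), sqrt(70)) and (-sqrt(70), -sqrt(70))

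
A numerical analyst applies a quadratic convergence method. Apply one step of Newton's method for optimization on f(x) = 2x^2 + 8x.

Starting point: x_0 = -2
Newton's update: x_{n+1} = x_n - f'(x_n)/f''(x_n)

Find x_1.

f(x) = 2x^2 + 8x
f'(x) = 4x + (8), f''(x) = 4
Newton step: x_1 = x_0 - f'(x_0)/f''(x_0)
f'(-2) = 0
x_1 = -2 - 0/4 = -2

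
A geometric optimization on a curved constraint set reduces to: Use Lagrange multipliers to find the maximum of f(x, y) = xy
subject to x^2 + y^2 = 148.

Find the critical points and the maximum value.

Lagrange conditions: y = 2*lambda*x and x = 2*lambda*y
If x = 0 then y = 0, violating the constraint, so x, y != 0.
Dividing: y/x = x/y => x^2 = y^2 => y = x or y = -x
Constraint: 2x^2 = 148 => x^2 = 74 => x = +/-sqrt(74)
Critical points: (sqrt(74), sqrt(74)), (-sqrt(74), -sqrt(74)), (sqrt(74), -sqrt(74)), (-sqrt(74), sqrt(74))
  y = x:  xy = x^2 = 74  at (sqrt(74), sqrt(74)) and (-sqrt(74), -sqrt(74))
  y = -x: xy = -x^2 = -74 at (sqrt(74), -sqrt(74)) and (-sqrt(74), sqrt(74))
Maximum xy = 74 at (sqrt(74), sqrt(74)) and (-sqrt(74), -sqrt(74))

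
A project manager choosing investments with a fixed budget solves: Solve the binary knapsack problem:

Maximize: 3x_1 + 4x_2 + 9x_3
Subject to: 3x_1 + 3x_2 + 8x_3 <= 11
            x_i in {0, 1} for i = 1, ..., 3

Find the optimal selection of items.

Items: item 1 (v=3, w=3), item 2 (v=4, w=3), item 3 (v=9, w=8)
Capacity: 11
Checking all 8 subsets (w = total weight, v = total value):
  {}: w = 0, v = 0
  {1}: w = 3, v = 3
  {2}: w = 3, v = 4
  {3}: w = 8, v = 9
  {1, 2}: w = 6, v = 7
  {1, 3}: w = 11, v = 12
  {2, 3}: w = 11, v = 13
  {1, 2, 3}: w = 14 > 11, infeasible
Best feasible subset: items [2, 3]
Total weight: 11 <= 11, total value: 13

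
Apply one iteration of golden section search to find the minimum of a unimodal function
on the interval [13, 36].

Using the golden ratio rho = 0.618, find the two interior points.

Golden section search on [13, 36].
Golden ratio rho = 0.618 (approx).
Interior points:
  x_1 = 13 + (1-0.618)*23 = 21.7860
  x_2 = 13 + 0.618*23 = 27.2140
Compare f(x_1) and f(x_2) to determine which subinterval to keep.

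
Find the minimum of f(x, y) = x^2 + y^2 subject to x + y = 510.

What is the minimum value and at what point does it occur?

Substitute y = 510 - x into f(x,y) = x^2 + y^2:
g(x) = x^2 + (510 - x)^2 = 2x^2 - 1020x + 260100
g'(x) = 4x - 1020 = 0  =>  x = 255
y = 510 - 255 = 255
Minimum value = 255^2 + 255^2 = 130050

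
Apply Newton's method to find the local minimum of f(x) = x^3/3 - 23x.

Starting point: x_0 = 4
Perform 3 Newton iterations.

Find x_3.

f(x) = x^3/3 - 23x
f'(x) = x^2 - 23, f''(x) = 2x
Newton update: x_{n+1} = x_n - (x_n^2 - 23)/(2*x_n)
Step 1: x_0 = 4, f'=-7, f''=8, x_1 = 39/8
Step 2: x_1 = 39/8, f'=49/64, f''=39/4, x_2 = 2993/624
Step 3: x_2 = 2993/624, f'=2401/389376, f''=2993/312, x_3 = 17913697/3735264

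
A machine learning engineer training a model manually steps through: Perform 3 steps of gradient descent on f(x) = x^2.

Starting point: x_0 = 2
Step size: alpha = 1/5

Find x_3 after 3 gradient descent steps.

f(x) = x^2, f'(x) = 2x + (0)
Step 1: f'(2) = 4, x_1 = 2 - 1/5 * 4 = 6/5
Step 2: f'(6/5) = 12/5, x_2 = 6/5 - 1/5 * 12/5 = 18/25
Step 3: f'(18/25) = 36/25, x_3 = 18/25 - 1/5 * 36/25 = 54/125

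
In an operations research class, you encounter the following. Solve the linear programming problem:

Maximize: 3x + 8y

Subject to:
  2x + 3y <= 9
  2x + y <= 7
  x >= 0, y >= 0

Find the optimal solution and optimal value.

Feasible vertices: (0, 0), (0, 3), (3, 1), (7/2, 0)
Objective 3x + 8y at each:
  (0, 0): 0
  (0, 3): 24
  (3, 1): 17
  (7/2, 0): 21/2
Maximum is 24 at (0, 3).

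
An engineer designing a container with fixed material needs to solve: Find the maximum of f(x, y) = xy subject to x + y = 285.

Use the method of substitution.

Substitute y = 285 - x into f(x,y) = xy:
g(x) = x(285 - x) = 285x - x^2
g'(x) = 285 - 2x = 0  =>  x = 285/2
y = 285 - 285/2 = 285/2
Maximum value = (285/2) * (285/2) = 81225/4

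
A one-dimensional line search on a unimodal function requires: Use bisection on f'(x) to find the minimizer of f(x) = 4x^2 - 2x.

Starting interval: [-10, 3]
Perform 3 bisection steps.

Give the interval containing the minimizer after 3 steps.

Finding critical point of f(x) = 4x^2 - 2x using bisection on f'(x) = 8x + -2.
f'(x) = 0 when x = 1/4.
Starting interval: [-10, 3]
Step 1: mid = -7/2, f'(mid) = -30, new interval = [-7/2, 3]
Step 2: mid = -1/4, f'(mid) = -4, new interval = [-1/4, 3]
Step 3: mid = 11/8, f'(mid) = 9, new interval = [-1/4, 11/8]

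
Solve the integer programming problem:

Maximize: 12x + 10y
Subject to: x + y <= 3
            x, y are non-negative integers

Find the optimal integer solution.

Objective: 12x + 10y, constraint: x + y <= 3
Coefficient of x is 12 >= coefficient of y is 10, so allocate the entire budget to x.
Optimal: x = 3, y = 0, value = 36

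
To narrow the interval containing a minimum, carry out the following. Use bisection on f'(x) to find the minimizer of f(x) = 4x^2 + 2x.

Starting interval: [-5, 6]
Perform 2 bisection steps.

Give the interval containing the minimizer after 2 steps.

Finding critical point of f(x) = 4x^2 + 2x using bisection on f'(x) = 8x + 2.
f'(x) = 0 when x = -1/4.
Starting interval: [-5, 6]
Step 1: mid = 1/2, f'(mid) = 6, new interval = [-5, 1/2]
Step 2: mid = -9/4, f'(mid) = -16, new interval = [-9/4, 1/2]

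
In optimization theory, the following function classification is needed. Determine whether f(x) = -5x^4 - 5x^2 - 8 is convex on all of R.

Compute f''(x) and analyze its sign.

f(x) = -5x^4 - 5x^2 - 8
f'(x) = -20x^3 + -10x
f''(x) = -60x^2 + -10
f''(x) = -60x^2 + -10 <= -10 < 0 for all x
Therefore, f is concave on R.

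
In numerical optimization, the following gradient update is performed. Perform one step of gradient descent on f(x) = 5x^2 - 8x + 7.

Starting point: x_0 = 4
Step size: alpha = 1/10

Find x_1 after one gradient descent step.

f(x) = 5x^2 - 8x + 7
f'(x) = 10x - 8
f'(4) = 10*4 + (-8) = 32
x_1 = x_0 - alpha * f'(x_0) = 4 - 1/10 * 32 = 4/5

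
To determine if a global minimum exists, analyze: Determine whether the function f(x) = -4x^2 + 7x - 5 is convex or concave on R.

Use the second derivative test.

f(x) = -4x^2 + 7x - 5
f'(x) = -8x + 7
f''(x) = -8
Since f''(x) = -8 < 0 for all x, f is concave on R.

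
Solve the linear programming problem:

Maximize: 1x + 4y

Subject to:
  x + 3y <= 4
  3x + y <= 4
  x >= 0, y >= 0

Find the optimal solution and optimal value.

Feasible vertices: (0, 0), (0, 4/3), (1, 1), (4/3, 0)
Objective 1x + 4y at each:
  (0, 0): 0
  (0, 4/3): 16/3
  (1, 1): 5
  (4/3, 0): 4/3
Maximum is 16/3 at (0, 4/3).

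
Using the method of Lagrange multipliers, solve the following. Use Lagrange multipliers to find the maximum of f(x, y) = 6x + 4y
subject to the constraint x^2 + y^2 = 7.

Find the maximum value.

Set up Lagrange conditions: grad f = lambda * grad g
  6 = 2*lambda*x
  4 = 2*lambda*y
From these: x/y = 6/4, so x = 6t, y = 4t for some t.
Substitute into constraint: (6t)^2 + (4t)^2 = 7
  t^2 * 52 = 7
  t = sqrt(7/52)
Maximum = 6*x + 4*y = (6^2 + 4^2)*t = 52 * sqrt(7/52) = sqrt(364)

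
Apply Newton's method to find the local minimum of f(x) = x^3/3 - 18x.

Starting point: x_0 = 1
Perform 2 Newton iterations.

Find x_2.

f(x) = x^3/3 - 18x
f'(x) = x^2 - 18, f''(x) = 2x
Newton update: x_{n+1} = x_n - (x_n^2 - 18)/(2*x_n)
Step 1: x_0 = 1, f'=-17, f''=2, x_1 = 19/2
Step 2: x_1 = 19/2, f'=289/4, f''=19, x_2 = 433/76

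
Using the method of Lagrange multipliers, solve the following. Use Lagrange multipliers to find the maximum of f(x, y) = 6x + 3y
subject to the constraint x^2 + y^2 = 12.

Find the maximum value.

Set up Lagrange conditions: grad f = lambda * grad g
  6 = 2*lambda*x
  3 = 2*lambda*y
From these: x/y = 6/3, so x = 6t, y = 3t for some t.
Substitute into constraint: (6t)^2 + (3t)^2 = 12
  t^2 * 45 = 12
  t = sqrt(12/45)
Maximum = 6*x + 3*y = (6^2 + 3^2)*t = 45 * sqrt(12/45) = sqrt(540)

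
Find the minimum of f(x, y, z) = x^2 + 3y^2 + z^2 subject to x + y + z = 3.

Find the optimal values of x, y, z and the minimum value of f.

Using Lagrange multipliers on f = x^2 + 3y^2 + z^2 with constraint x + y + z = 3:
Conditions: 2*1*x = lambda, 2*3*y = lambda, 2*1*z = lambda
So x = lambda/2, y = lambda/6, z = lambda/2
Substituting into constraint: lambda * (7/6) = 3
lambda = 18/7
x = 9/7, y = 3/7, z = 9/7
Minimum value = 27/7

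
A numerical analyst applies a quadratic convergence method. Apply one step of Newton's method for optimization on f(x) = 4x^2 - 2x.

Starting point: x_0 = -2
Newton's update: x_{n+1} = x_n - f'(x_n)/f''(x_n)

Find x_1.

f(x) = 4x^2 - 2x
f'(x) = 8x + (-2), f''(x) = 8
Newton step: x_1 = x_0 - f'(x_0)/f''(x_0)
f'(-2) = -18
x_1 = -2 - -18/8 = 1/4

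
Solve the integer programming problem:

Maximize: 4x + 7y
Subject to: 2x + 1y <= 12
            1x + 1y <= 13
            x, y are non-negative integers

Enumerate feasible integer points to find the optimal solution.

Constraint 1: 2x + 1y <= 12
Constraint 2: 1x + 1y <= 13
Feasible x range (need y >= 0): 0 <= x <= min(12/2, 13/1) => x in {0, ..., 6}.
Enumerate feasible integer points row by row (the coefficient of y is 7 > 0, so for each x the largest feasible y gives the best value):
  x = 0: y <= min((12 - 2*0)/1, (13 - 1*0)/1) => y in {0, ..., 12}; best 4*0 + 7*12 = 84
  x = 1: y <= min((12 - 2*1)/1, (13 - 1*1)/1) => y in {0, ..., 10}; best 4*1 + 7*10 = 74
  x = 2: y <= min((12 - 2*2)/1, (13 - 1*2)/1) => y in {0, ..., 8}; best 4*2 + 7*8 = 64
  x = 3: y <= min((12 - 2*3)/1, (13 - 1*3)/1) => y in {0, ..., 6}; best 4*3 + 7*6 = 54
  x = 4: y <= min((12 - 2*4)/1, (13 - 1*4)/1) => y in {0, ..., 4}; best 4*4 + 7*4 = 44
  x = 5: y <= min((12 - 2*5)/1, (13 - 1*5)/1) => y in {0, ..., 2}; best 4*5 + 7*2 = 34
  x = 6: y <= min((12 - 2*6)/1, (13 - 1*6)/1) => y in {0}; best 4*6 + 7*0 = 24
The maximum 4x + 7y = 84 is achieved at x = 0, y = 12.
Check: 2*0 + 1*12 = 12 <= 12 and 1*0 + 1*12 = 12 <= 13.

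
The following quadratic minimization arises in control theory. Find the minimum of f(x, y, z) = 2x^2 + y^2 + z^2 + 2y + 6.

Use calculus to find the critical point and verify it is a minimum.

f(x,y,z) = 2x^2 + y^2 + z^2 + 2y + 6
df/dx = 4x + (0) = 0 => x = 0
df/dy = 2y + (2) = 0 => y = -1
df/dz = 2z + (0) = 0 => z = 0
f(0,-1,0) = 2*(0)^2 + 1*(-1)^2 + 1*(0)^2 + 2*(-1) + 6 = 5
Hessian is diagonal with entries 4, 2, 2 > 0, confirmed minimum.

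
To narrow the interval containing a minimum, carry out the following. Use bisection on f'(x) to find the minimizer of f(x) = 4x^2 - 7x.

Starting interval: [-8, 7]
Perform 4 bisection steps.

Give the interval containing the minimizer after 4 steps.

Finding critical point of f(x) = 4x^2 - 7x using bisection on f'(x) = 8x + -7.
f'(x) = 0 when x = 7/8.
Starting interval: [-8, 7]
Step 1: mid = -1/2, f'(mid) = -11, new interval = [-1/2, 7]
Step 2: mid = 13/4, f'(mid) = 19, new interval = [-1/2, 13/4]
Step 3: mid = 11/8, f'(mid) = 4, new interval = [-1/2, 11/8]
Step 4: mid = 7/16, f'(mid) = -7/2, new interval = [7/16, 11/8]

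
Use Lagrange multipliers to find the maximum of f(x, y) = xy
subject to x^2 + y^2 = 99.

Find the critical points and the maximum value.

Lagrange conditions: y = 2*lambda*x and x = 2*lambda*y
If x = 0 then y = 0, violating the constraint, so x, y != 0.
Dividing: y/x = x/y => x^2 = y^2 => y = x or y = -x
Constraint: 2x^2 = 99 => x^2 = 99/2 => x = +/-sqrt(99/2)
Critical points: (sqrt(99/2), sqrt(99/2)), (-sqrt(99/2), -sqrt(99/2)), (sqrt(99/2), -sqrt(99/2)), (-sqrt(99/2), sqrt(99/2))
  y = x:  xy = x^2 = 99/2  at (sqrt(99/2), sqrt(99/2)) and (-sqrt(99/2), -sqrt(99/2))
  y = -x: xy = -x^2 = -99/2 at (sqrt(99/2), -sqrt(99/2)) and (-sqrt(99/2), sqrt(99/2))
Maximum xy = 99/2 at (sqrt(99/2), sqrt(99/2)) and (-sqrt(99/2), -sqrt(99/2))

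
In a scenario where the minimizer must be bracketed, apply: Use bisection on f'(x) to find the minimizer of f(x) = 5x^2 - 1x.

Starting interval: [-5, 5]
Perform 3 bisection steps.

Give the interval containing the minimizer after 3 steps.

Finding critical point of f(x) = 5x^2 - 1x using bisection on f'(x) = 10x + -1.
f'(x) = 0 when x = 1/10.
Starting interval: [-5, 5]
Step 1: mid = 0, f'(mid) = -1, new interval = [0, 5]
Step 2: mid = 5/2, f'(mid) = 24, new interval = [0, 5/2]
Step 3: mid = 5/4, f'(mid) = 23/2, new interval = [0, 5/4]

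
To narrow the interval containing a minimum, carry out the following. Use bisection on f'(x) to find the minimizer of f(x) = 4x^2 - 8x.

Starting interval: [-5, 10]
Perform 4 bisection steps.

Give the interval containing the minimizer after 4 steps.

Finding critical point of f(x) = 4x^2 - 8x using bisection on f'(x) = 8x + -8.
f'(x) = 0 when x = 1.
Starting interval: [-5, 10]
Step 1: mid = 5/2, f'(mid) = 12, new interval = [-5, 5/2]
Step 2: mid = -5/4, f'(mid) = -18, new interval = [-5/4, 5/2]
Step 3: mid = 5/8, f'(mid) = -3, new interval = [5/8, 5/2]
Step 4: mid = 25/16, f'(mid) = 9/2, new interval = [5/8, 25/16]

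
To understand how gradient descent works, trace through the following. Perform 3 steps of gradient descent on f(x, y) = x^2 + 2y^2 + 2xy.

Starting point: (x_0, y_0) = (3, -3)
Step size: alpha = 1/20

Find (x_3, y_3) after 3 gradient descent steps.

f(x,y) = x^2 + 2y^2 + 2xy
grad_x = 2x + 2y, grad_y = 4y + 2x
Step 1: grad = (0, -6), (3, -27/10)
Step 2: grad = (3/5, -24/5), (297/100, -123/50)
Step 3: grad = (51/50, -39/10), (2919/1000, -453/200)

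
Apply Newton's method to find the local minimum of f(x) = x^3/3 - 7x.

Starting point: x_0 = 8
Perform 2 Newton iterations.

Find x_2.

f(x) = x^3/3 - 7x
f'(x) = x^2 - 7, f''(x) = 2x
Newton update: x_{n+1} = x_n - (x_n^2 - 7)/(2*x_n)
Step 1: x_0 = 8, f'=57, f''=16, x_1 = 71/16
Step 2: x_1 = 71/16, f'=3249/256, f''=71/8, x_2 = 6833/2272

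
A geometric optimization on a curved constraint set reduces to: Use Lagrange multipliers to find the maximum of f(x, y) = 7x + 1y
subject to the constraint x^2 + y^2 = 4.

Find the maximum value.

Set up Lagrange conditions: grad f = lambda * grad g
  7 = 2*lambda*x
  1 = 2*lambda*y
From these: x/y = 7/1, so x = 7t, y = 1t for some t.
Substitute into constraint: (7t)^2 + (1t)^2 = 4
  t^2 * 50 = 4
  t = sqrt(4/50)
Maximum = 7*x + 1*y = (7^2 + 1^2)*t = 50 * sqrt(4/50) = sqrt(200)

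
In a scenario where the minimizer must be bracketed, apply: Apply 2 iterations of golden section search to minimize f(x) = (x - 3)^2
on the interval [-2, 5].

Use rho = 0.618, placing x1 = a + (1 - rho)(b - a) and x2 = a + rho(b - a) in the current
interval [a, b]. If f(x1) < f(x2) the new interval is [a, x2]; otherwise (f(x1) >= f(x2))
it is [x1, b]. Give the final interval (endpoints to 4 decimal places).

Golden section search for min of f(x) = (x - 3)^2 on [-2, 5].
Each step: x1 = a + (1 - rho)(b - a), x2 = a + rho(b - a); if f(x1) < f(x2) keep [a, x2], otherwise keep [x1, b].
Step 1: [-2.0000, 5.0000], x1=0.6740 (f=5.4103), x2=2.3260 (f=0.4543); f(x1) > f(x2) => keep [0.6740, 5.0000]
Step 2: [0.6740, 5.0000], x1=2.3265 (f=0.4536), x2=3.3475 (f=0.1207); f(x1) > f(x2) => keep [2.3265, 5.0000]
Final interval: [2.3265, 5.0000]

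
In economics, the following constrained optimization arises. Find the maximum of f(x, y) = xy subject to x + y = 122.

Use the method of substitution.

Substitute y = 122 - x into f(x,y) = xy:
g(x) = x(122 - x) = 122x - x^2
g'(x) = 122 - 2x = 0  =>  x = 61
y = 122 - 61 = 61
Maximum value = 61 * 61 = 3721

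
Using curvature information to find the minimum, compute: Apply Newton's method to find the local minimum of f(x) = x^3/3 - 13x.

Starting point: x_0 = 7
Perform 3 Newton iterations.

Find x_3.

f(x) = x^3/3 - 13x
f'(x) = x^2 - 13, f''(x) = 2x
Newton update: x_{n+1} = x_n - (x_n^2 - 13)/(2*x_n)
Step 1: x_0 = 7, f'=36, f''=14, x_1 = 31/7
Step 2: x_1 = 31/7, f'=324/49, f''=62/7, x_2 = 799/217
Step 3: x_2 = 799/217, f'=26244/47089, f''=1598/217, x_3 = 625279/173383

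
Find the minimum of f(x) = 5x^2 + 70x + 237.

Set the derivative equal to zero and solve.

f(x) = 5x^2 + 70x + 237
f'(x) = 10x + (70) = 0
x = -70/10 = -7
f(-7) = -8
Since f''(x) = 10 > 0, this is a minimum.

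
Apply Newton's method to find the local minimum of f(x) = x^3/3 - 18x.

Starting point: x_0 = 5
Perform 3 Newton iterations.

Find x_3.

f(x) = x^3/3 - 18x
f'(x) = x^2 - 18, f''(x) = 2x
Newton update: x_{n+1} = x_n - (x_n^2 - 18)/(2*x_n)
Step 1: x_0 = 5, f'=7, f''=10, x_1 = 43/10
Step 2: x_1 = 43/10, f'=49/100, f''=43/5, x_2 = 3649/860
Step 3: x_2 = 3649/860, f'=2401/739600, f''=3649/430, x_3 = 26628001/6276280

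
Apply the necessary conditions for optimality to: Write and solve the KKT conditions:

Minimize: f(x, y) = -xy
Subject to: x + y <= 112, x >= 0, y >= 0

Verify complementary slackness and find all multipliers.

Problem: min -xy s.t. x + y <= 112 (multiplier lambda), x >= 0 (mu_x), y >= 0 (mu_y)
KKT stationarity: -y + lambda - mu_x = 0, -x + lambda - mu_y = 0, with lambda, mu_x, mu_y >= 0
Complementary slackness: lambda*(x + y - 112) = 0, mu_x*x = 0, mu_y*y = 0
If lambda = 0: y = -mu_x <= 0 and x = -mu_y <= 0 force x = y = 0 with f = 0; but x = y = 56 is feasible with f = -3136 < 0, so this is not the minimum. Hence lambda > 0 and x + y = 112.
Try x > 0, y > 0 (so mu_x = mu_y = 0): y = lambda, x = lambda => x = y = lambda
x + y = 112 => 2*lambda = 112 => lambda = 56
x* = y* = 56 > 0, consistent with mu_x = mu_y = 0.
(Any feasible point with x = 0 or y = 0 has f = 0 > -3136, so the minimum is not on those boundaries.)
min(-xy) = -3136 (i.e. max xy = 3136)
Multipliers: lambda = 56, mu_x = 0, mu_y = 0
Complementary slackness: lambda*(x + y - 112) = 56*(56 + 56 - 112) = 0, mu_x*x = 0*56 = 0, mu_y*y = 0*56 = 0. Satisfied.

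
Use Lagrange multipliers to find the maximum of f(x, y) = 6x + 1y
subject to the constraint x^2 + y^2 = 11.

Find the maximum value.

Set up Lagrange conditions: grad f = lambda * grad g
  6 = 2*lambda*x
  1 = 2*lambda*y
From these: x/y = 6/1, so x = 6t, y = 1t for some t.
Substitute into constraint: (6t)^2 + (1t)^2 = 11
  t^2 * 37 = 11
  t = sqrt(11/37)
Maximum = 6*x + 1*y = (6^2 + 1^2)*t = 37 * sqrt(11/37) = sqrt(407)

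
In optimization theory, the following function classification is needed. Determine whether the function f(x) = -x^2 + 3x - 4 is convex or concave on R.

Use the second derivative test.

f(x) = -x^2 + 3x - 4
f'(x) = -2x + 3
f''(x) = -2
Since f''(x) = -2 < 0 for all x, f is concave on R.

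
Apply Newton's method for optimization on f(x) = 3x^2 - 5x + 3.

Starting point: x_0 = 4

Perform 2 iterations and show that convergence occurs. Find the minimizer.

f(x) = 3x^2 - 5x + 3, f'(x) = 6x + (-5), f''(x) = 6
Step 1: f'(4) = 19, x_1 = 4 - 19/6 = 5/6
Step 2: f'(5/6) = 0, x_2 = 5/6 (converged)
Newton's method converges in 1 step for quadratics.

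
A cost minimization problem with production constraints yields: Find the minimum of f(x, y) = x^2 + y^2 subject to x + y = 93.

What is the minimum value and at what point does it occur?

Substitute y = 93 - x into f(x,y) = x^2 + y^2:
g(x) = x^2 + (93 - x)^2 = 2x^2 - 186x + 8649
g'(x) = 4x - 186 = 0  =>  x = 93/2
y = 93 - 93/2 = 93/2
Minimum value = (93/2)^2 + (93/2)^2 = 8649/2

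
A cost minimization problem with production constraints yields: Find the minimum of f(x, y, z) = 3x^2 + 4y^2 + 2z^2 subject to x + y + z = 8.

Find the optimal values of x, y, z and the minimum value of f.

Using Lagrange multipliers on f = 3x^2 + 4y^2 + 2z^2 with constraint x + y + z = 8:
Conditions: 2*3*x = lambda, 2*4*y = lambda, 2*2*z = lambda
So x = lambda/6, y = lambda/8, z = lambda/4
Substituting into constraint: lambda * (13/24) = 8
lambda = 192/13
x = 32/13, y = 24/13, z = 48/13
Minimum value = 768/13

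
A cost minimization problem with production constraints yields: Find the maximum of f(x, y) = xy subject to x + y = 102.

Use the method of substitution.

Substitute y = 102 - x into f(x,y) = xy:
g(x) = x(102 - x) = 102x - x^2
g'(x) = 102 - 2x = 0  =>  x = 51
y = 102 - 51 = 51
Maximum value = 51 * 51 = 2601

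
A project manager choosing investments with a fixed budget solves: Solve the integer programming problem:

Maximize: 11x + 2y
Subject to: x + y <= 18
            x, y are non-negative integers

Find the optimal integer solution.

Objective: 11x + 2y, constraint: x + y <= 18
Coefficient of x is 11 >= coefficient of y is 2, so allocate the entire budget to x.
Optimal: x = 18, y = 0, value = 198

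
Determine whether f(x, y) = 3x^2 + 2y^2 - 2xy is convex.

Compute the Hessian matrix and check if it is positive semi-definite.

f(x,y) = 3x^2 + 2y^2 - 2xy
Hessian H = [[6, -2], [-2, 4]]
trace(H) = 10, det(H) = 20
Eigenvalues: (10 +/- sqrt(20)) / 2 = 7.236, 2.764
Since both eigenvalues > 0, f is convex.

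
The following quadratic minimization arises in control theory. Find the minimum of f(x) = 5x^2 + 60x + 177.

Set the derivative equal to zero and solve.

f(x) = 5x^2 + 60x + 177
f'(x) = 10x + (60) = 0
x = -60/10 = -6
f(-6) = -3
Since f''(x) = 10 > 0, this is a minimum.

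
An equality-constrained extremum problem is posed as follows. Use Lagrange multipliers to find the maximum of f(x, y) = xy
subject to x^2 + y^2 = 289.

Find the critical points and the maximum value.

Lagrange conditions: y = 2*lambda*x and x = 2*lambda*y
If x = 0 then y = 0, violating the constraint, so x, y != 0.
Dividing: y/x = x/y => x^2 = y^2 => y = x or y = -x
Constraint: 2x^2 = 289 => x^2 = 289/2 => x = +/-sqrt(289/2)
Critical points: (sqrt(289/2), sqrt(289/2)), (-sqrt(289/2), -sqrt(289/2)), (sqrt(289/2), -sqrt(289/2)), (-sqrt(289/2), sqrt(289/2))
  y = x:  xy = x^2 = 289/2  at (sqrt(289/2), sqrt(289/2)) and (-sqrt(289/2), -sqrt(289/2))
  y = -x: xy = -x^2 = -289/2 at (sqrt(289/2), -sqrt(289/2)) and (-sqrt(289/2), sqrt(289/2))
Maximum xy = 289/2 at (sqrt(289/2), sqrt(289/2)) and (-sqrt(289/2), -sqrt(289/2))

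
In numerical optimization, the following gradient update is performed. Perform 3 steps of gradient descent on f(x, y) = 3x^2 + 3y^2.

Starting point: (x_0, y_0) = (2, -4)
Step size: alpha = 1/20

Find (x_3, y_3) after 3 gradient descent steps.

f(x,y) = 3x^2 + 3y^2
grad_x = 6x + 0y, grad_y = 6y + 0x
Step 1: grad = (12, -24), (7/5, -14/5)
Step 2: grad = (42/5, -84/5), (49/50, -49/25)
Step 3: grad = (147/25, -294/25), (343/500, -343/250)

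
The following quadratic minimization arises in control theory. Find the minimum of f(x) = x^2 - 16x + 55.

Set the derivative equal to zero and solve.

f(x) = x^2 - 16x + 55
f'(x) = 2x + (-16) = 0
x = 16/2 = 8
f(8) = -9
Since f''(x) = 2 > 0, this is a minimum.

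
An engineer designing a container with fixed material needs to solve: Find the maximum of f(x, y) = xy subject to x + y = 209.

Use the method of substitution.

Substitute y = 209 - x into f(x,y) = xy:
g(x) = x(209 - x) = 209x - x^2
g'(x) = 209 - 2x = 0  =>  x = 209/2
y = 209 - 209/2 = 209/2
Maximum value = (209/2) * (209/2) = 43681/4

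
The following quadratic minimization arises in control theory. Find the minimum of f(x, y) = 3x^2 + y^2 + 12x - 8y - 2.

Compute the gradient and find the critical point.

f(x,y) = 3x^2 + y^2 + 12x - 8y - 2
df/dx = 6x + (12) = 0  =>  x = -2
df/dy = 2y + (-8) = 0  =>  y = 4
f(-2, 4) = 3*(-2)^2 + 1*(4)^2 + 12*(-2) + -8*(4) + -2 = -30
Hessian is diagonal with entries 6, 2 > 0, so this is a minimum.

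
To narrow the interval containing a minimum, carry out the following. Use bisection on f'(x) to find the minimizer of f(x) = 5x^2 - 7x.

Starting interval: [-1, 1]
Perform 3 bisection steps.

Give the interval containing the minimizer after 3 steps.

Finding critical point of f(x) = 5x^2 - 7x using bisection on f'(x) = 10x + -7.
f'(x) = 0 when x = 7/10.
Starting interval: [-1, 1]
Step 1: mid = 0, f'(mid) = -7, new interval = [0, 1]
Step 2: mid = 1/2, f'(mid) = -2, new interval = [1/2, 1]
Step 3: mid = 3/4, f'(mid) = 1/2, new interval = [1/2, 3/4]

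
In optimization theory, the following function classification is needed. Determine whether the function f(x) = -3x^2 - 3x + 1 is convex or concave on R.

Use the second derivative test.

f(x) = -3x^2 - 3x + 1
f'(x) = -6x - 3
f''(x) = -6
Since f''(x) = -6 < 0 for all x, f is concave on R.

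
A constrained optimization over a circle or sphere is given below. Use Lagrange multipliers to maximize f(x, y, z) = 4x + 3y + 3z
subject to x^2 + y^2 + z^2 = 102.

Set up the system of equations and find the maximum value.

Lagrange conditions: 4 = 2*lambda*x, 3 = 2*lambda*y, 3 = 2*lambda*z
So x:4 = y:3 = z:3, i.e. x = 4t, y = 3t, z = 3t
Constraint: t^2*(4^2 + 3^2 + 3^2) = 102
  t^2 * 34 = 102  =>  t = sqrt(3)
Maximum = 4*4t + 3*3t + 3*3t = 34*sqrt(3) = sqrt(3468)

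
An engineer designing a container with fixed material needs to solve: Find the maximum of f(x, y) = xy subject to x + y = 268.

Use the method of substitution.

Substitute y = 268 - x into f(x,y) = xy:
g(x) = x(268 - x) = 268x - x^2
g'(x) = 268 - 2x = 0  =>  x = 134
y = 268 - 134 = 134
Maximum value = 134 * 134 = 17956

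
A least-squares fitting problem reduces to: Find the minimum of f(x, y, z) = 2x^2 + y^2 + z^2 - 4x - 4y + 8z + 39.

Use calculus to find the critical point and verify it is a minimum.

f(x,y,z) = 2x^2 + y^2 + z^2 - 4x - 4y + 8z + 39
df/dx = 4x + (-4) = 0 => x = 1
df/dy = 2y + (-4) = 0 => y = 2
df/dz = 2z + (8) = 0 => z = -4
f(1,2,-4) = 2*(1)^2 + 1*(2)^2 + 1*(-4)^2 + -4*(1) + -4*(2) + 8*(-4) + 39 = 17
Hessian is diagonal with entries 4, 2, 2 > 0, confirmed minimum.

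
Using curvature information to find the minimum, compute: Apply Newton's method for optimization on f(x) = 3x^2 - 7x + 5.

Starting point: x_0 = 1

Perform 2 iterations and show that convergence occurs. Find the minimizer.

f(x) = 3x^2 - 7x + 5, f'(x) = 6x + (-7), f''(x) = 6
Step 1: f'(1) = -1, x_1 = 1 - -1/6 = 7/6
Step 2: f'(7/6) = 0, x_2 = 7/6 (converged)
Newton's method converges in 1 step for quadratics.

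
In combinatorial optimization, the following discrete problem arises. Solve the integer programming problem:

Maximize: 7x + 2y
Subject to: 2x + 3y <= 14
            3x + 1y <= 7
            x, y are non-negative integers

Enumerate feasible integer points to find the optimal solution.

Constraint 1: 2x + 3y <= 14
Constraint 2: 3x + 1y <= 7
Feasible x range (need y >= 0): 0 <= x <= min(14/2, 7/3) => x in {0, ..., 2}.
Enumerate feasible integer points row by row (the coefficient of y is 2 > 0, so for each x the largest feasible y gives the best value):
  x = 0: y <= min((14 - 2*0)/3, (7 - 3*0)/1) => y in {0, ..., 4}; best 7*0 + 2*4 = 8
  x = 1: y <= min((14 - 2*1)/3, (7 - 3*1)/1) => y in {0, ..., 4}; best 7*1 + 2*4 = 15
  x = 2: y <= min((14 - 2*2)/3, (7 - 3*2)/1) => y in {0, ..., 1}; best 7*2 + 2*1 = 16
The maximum 7x + 2y = 16 is achieved at x = 2, y = 1.
Check: 2*2 + 3*1 = 7 <= 14 and 3*2 + 1*1 = 7 <= 7.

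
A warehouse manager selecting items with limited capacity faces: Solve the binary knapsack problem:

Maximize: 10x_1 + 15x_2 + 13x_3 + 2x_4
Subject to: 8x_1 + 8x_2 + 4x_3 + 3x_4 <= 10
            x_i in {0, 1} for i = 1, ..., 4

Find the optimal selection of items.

Items: item 1 (v=10, w=8), item 2 (v=15, w=8), item 3 (v=13, w=4), item 4 (v=2, w=3)
Capacity: 10
Checking all 16 subsets (w = total weight, v = total value):
  {}: w = 0, v = 0
  {1}: w = 8, v = 10
  {2}: w = 8, v = 15
  {3}: w = 4, v = 13
  {4}: w = 3, v = 2
  {1, 2}: w = 16 > 10, infeasible
  {1, 3}: w = 12 > 10, infeasible
  {1, 4}: w = 11 > 10, infeasible
  {2, 3}: w = 12 > 10, infeasible
  {2, 4}: w = 11 > 10, infeasible
  {3, 4}: w = 7, v = 15
  {1, 2, 3}: w = 20 > 10, infeasible
  {1, 2, 4}: w = 19 > 10, infeasible
  {1, 3, 4}: w = 15 > 10, infeasible
  {2, 3, 4}: w = 15 > 10, infeasible
  {1, 2, 3, 4}: w = 23 > 10, infeasible
Best feasible subset: items [2]
(The same value 15 is also attained by {3, 4}.)
Total weight: 8 <= 10, total value: 15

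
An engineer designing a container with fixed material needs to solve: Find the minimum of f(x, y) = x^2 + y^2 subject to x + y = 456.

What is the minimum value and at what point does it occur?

Substitute y = 456 - x into f(x,y) = x^2 + y^2:
g(x) = x^2 + (456 - x)^2 = 2x^2 - 912x + 207936
g'(x) = 4x - 912 = 0  =>  x = 228
y = 456 - 228 = 228
Minimum value = 228^2 + 228^2 = 103968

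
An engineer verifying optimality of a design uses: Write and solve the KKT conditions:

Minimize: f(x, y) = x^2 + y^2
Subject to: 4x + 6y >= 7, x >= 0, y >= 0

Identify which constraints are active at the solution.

KKT conditions for min x^2 + y^2 s.t. 4x + 6y >= 7, x >= 0, y >= 0:
Stationarity: 2x = mu*4 + mu_x, 2y = mu*6 + mu_y, with mu, mu_x, mu_y >= 0
Complementary slackness: mu*(4x + 6y - 7) = 0, mu_x*x = 0, mu_y*y = 0
(0, 0) is infeasible (4*0 + 6*0 < 7), so if mu = 0 stationarity would force x = mu_x/2 >= 0, y = mu_y/2 >= 0 with mu_x*x = mu_y*y = 0, i.e. x = y = 0: contradiction. Hence mu > 0 and 4x + 6y = 7 is active.
Try x > 0, y > 0 (so mu_x = mu_y = 0): x = 4*mu/2, y = 6*mu/2
Substitute: 4*(4*mu/2) + 6*(6*mu/2) = 7
  mu*52/2 = 7 => mu = 7/26
x* = 7/13 > 0, y* = 21/26 > 0, consistent with mu_x = mu_y = 0.
f is convex and the constraints are linear, so this KKT point is the global minimum.
f* = 49/52
Active constraints: 4x + 6y >= 7 (holds with equality, mu = 7/26 > 0); x >= 0 and y >= 0 are inactive (mu_x = mu_y = 0).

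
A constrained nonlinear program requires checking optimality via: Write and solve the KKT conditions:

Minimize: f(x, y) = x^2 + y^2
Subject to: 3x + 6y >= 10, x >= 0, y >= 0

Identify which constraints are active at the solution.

KKT conditions for min x^2 + y^2 s.t. 3x + 6y >= 10, x >= 0, y >= 0:
Stationarity: 2x = mu*3 + mu_x, 2y = mu*6 + mu_y, with mu, mu_x, mu_y >= 0
Complementary slackness: mu*(3x + 6y - 10) = 0, mu_x*x = 0, mu_y*y = 0
(0, 0) is infeasible (3*0 + 6*0 < 10), so if mu = 0 stationarity would force x = mu_x/2 >= 0, y = mu_y/2 >= 0 with mu_x*x = mu_y*y = 0, i.e. x = y = 0: contradiction. Hence mu > 0 and 3x + 6y = 10 is active.
Try x > 0, y > 0 (so mu_x = mu_y = 0): x = 3*mu/2, y = 6*mu/2
Substitute: 3*(3*mu/2) + 6*(6*mu/2) = 10
  mu*45/2 = 10 => mu = 4/9
x* = 2/3 > 0, y* = 4/3 > 0, consistent with mu_x = mu_y = 0.
f is convex and the constraints are linear, so this KKT point is the global minimum.
f* = 20/9
Active constraints: 3x + 6y >= 10 (holds with equality, mu = 4/9 > 0); x >= 0 and y >= 0 are inactive (mu_x = mu_y = 0).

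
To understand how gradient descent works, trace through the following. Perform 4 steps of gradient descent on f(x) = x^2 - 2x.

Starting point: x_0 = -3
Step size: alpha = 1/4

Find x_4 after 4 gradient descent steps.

f(x) = x^2 - 2x, f'(x) = 2x + (-2)
Step 1: f'(-3) = -8, x_1 = -3 - 1/4 * -8 = -1
Step 2: f'(-1) = -4, x_2 = -1 - 1/4 * -4 = 0
Step 3: f'(0) = -2, x_3 = 0 - 1/4 * -2 = 1/2
Step 4: f'(1/2) = -1, x_4 = 1/2 - 1/4 * -1 = 3/4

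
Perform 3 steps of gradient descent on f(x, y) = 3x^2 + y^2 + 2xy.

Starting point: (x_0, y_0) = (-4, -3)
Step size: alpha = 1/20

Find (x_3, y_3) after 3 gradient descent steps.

f(x,y) = 3x^2 + y^2 + 2xy
grad_x = 6x + 2y, grad_y = 2y + 2x
Step 1: grad = (-30, -14), (-5/2, -23/10)
Step 2: grad = (-98/5, -48/5), (-38/25, -91/50)
Step 3: grad = (-319/25, -167/25), (-441/500, -743/500)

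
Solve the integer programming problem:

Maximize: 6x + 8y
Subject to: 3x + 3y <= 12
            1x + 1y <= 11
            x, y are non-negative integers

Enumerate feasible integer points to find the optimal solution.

Constraint 1: 3x + 3y <= 12
Constraint 2: 1x + 1y <= 11
Feasible x range (need y >= 0): 0 <= x <= min(12/3, 11/1) => x in {0, ..., 4}.
Enumerate feasible integer points row by row (the coefficient of y is 8 > 0, so for each x the largest feasible y gives the best value):
  x = 0: y <= min((12 - 3*0)/3, (11 - 1*0)/1) => y in {0, ..., 4}; best 6*0 + 8*4 = 32
  x = 1: y <= min((12 - 3*1)/3, (11 - 1*1)/1) => y in {0, ..., 3}; best 6*1 + 8*3 = 30
  x = 2: y <= min((12 - 3*2)/3, (11 - 1*2)/1) => y in {0, ..., 2}; best 6*2 + 8*2 = 28
  x = 3: y <= min((12 - 3*3)/3, (11 - 1*3)/1) => y in {0, ..., 1}; best 6*3 + 8*1 = 26
  x = 4: y <= min((12 - 3*4)/3, (11 - 1*4)/1) => y in {0}; best 6*4 + 8*0 = 24
The maximum 6x + 8y = 32 is achieved at x = 0, y = 4.
Check: 3*0 + 3*4 = 12 <= 12 and 1*0 + 1*4 = 4 <= 11.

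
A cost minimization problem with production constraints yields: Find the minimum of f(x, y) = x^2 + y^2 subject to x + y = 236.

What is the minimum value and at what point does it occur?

Substitute y = 236 - x into f(x,y) = x^2 + y^2:
g(x) = x^2 + (236 - x)^2 = 2x^2 - 472x + 55696
g'(x) = 4x - 472 = 0  =>  x = 118
y = 236 - 118 = 118
Minimum value = 118^2 + 118^2 = 27848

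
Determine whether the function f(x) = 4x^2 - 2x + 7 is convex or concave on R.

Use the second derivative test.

f(x) = 4x^2 - 2x + 7
f'(x) = 8x - 2
f''(x) = 8
Since f''(x) = 8 > 0 for all x, f is convex on R.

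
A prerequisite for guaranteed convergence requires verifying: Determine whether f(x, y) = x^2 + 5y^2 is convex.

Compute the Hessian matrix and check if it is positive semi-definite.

f(x,y) = x^2 + 5y^2
Hessian H = [[2, 0], [0, 10]]
trace(H) = 12, det(H) = 20
Eigenvalues: (12 +/- sqrt(64)) / 2 = 10, 2
Since both eigenvalues > 0, f is convex.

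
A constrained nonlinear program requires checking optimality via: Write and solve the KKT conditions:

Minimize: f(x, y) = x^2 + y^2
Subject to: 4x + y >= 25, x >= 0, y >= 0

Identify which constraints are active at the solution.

KKT conditions for min x^2 + y^2 s.t. 4x + 1y >= 25, x >= 0, y >= 0:
Stationarity: 2x = mu*4 + mu_x, 2y = mu*1 + mu_y, with mu, mu_x, mu_y >= 0
Complementary slackness: mu*(4x + y - 25) = 0, mu_x*x = 0, mu_y*y = 0
(0, 0) is infeasible (4*0 + 1*0 < 25), so if mu = 0 stationarity would force x = mu_x/2 >= 0, y = mu_y/2 >= 0 with mu_x*x = mu_y*y = 0, i.e. x = y = 0: contradiction. Hence mu > 0 and 4x + y = 25 is active.
Try x > 0, y > 0 (so mu_x = mu_y = 0): x = 4*mu/2, y = 1*mu/2
Substitute: 4*(4*mu/2) + 1*(1*mu/2) = 25
  mu*17/2 = 25 => mu = 50/17
x* = 100/17 > 0, y* = 25/17 > 0, consistent with mu_x = mu_y = 0.
f is convex and the constraints are linear, so this KKT point is the global minimum.
f* = 625/17
Active constraints: 4x + y >= 25 (holds with equality, mu = 50/17 > 0); x >= 0 and y >= 0 are inactive (mu_x = mu_y = 0).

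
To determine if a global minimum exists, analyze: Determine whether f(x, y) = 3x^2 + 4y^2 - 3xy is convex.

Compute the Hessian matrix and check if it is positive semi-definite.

f(x,y) = 3x^2 + 4y^2 - 3xy
Hessian H = [[6, -3], [-3, 8]]
trace(H) = 14, det(H) = 39
Eigenvalues: (14 +/- sqrt(40)) / 2 = 10.16, 3.838
Since both eigenvalues > 0, f is convex.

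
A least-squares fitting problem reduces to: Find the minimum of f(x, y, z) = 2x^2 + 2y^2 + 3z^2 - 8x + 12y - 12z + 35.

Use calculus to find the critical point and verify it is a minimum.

f(x,y,z) = 2x^2 + 2y^2 + 3z^2 - 8x + 12y - 12z + 35
df/dx = 4x + (-8) = 0 => x = 2
df/dy = 4y + (12) = 0 => y = -3
df/dz = 6z + (-12) = 0 => z = 2
f(2,-3,2) = 2*(2)^2 + 2*(-3)^2 + 3*(2)^2 + -8*(2) + 12*(-3) + -12*(2) + 35 = -3
Hessian is diagonal with entries 4, 4, 6 > 0, confirmed minimum.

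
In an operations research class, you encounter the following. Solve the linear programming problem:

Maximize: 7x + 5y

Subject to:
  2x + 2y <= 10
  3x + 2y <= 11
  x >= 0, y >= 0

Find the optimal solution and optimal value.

Feasible vertices: (0, 0), (0, 5), (1, 4), (11/3, 0)
Objective 7x + 5y at each:
  (0, 0): 0
  (0, 5): 25
  (1, 4): 27
  (11/3, 0): 77/3
Maximum is 27 at (1, 4).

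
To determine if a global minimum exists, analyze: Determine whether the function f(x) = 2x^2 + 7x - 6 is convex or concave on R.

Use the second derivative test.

f(x) = 2x^2 + 7x - 6
f'(x) = 4x + 7
f''(x) = 4
Since f''(x) = 4 > 0 for all x, f is convex on R.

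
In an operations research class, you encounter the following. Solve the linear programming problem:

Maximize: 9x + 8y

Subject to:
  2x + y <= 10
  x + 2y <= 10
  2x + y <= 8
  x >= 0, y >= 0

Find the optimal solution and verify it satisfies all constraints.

Feasible vertices: (0, 0), (0, 5), (2, 4), (4, 0)
Objective 9x + 8y at each vertex:
  (0, 0): 0
  (0, 5): 40
  (2, 4): 50
  (4, 0): 36
Maximum is 50 at (2, 4).
Verify constraints at (x, y) = (2, 4):
  2*2 + 1*4 = 8 <= 10
  1*2 + 2*4 = 10 <= 10 (active)
  2*2 + 1*4 = 8 <= 8 (active)
  x = 2 >= 0, y = 4 >= 0. All constraints satisfied.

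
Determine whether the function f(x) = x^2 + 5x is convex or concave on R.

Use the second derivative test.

f(x) = x^2 + 5x
f'(x) = 2x + 5
f''(x) = 2
Since f''(x) = 2 > 0 for all x, f is convex on R.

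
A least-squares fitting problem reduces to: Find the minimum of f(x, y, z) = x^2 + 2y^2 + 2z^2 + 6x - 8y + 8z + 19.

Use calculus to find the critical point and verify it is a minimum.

f(x,y,z) = x^2 + 2y^2 + 2z^2 + 6x - 8y + 8z + 19
df/dx = 2x + (6) = 0 => x = -3
df/dy = 4y + (-8) = 0 => y = 2
df/dz = 4z + (8) = 0 => z = -2
f(-3,2,-2) = 1*(-3)^2 + 2*(2)^2 + 2*(-2)^2 + 6*(-3) + -8*(2) + 8*(-2) + 19 = -6
Hessian is diagonal with entries 2, 4, 4 > 0, confirmed minimum.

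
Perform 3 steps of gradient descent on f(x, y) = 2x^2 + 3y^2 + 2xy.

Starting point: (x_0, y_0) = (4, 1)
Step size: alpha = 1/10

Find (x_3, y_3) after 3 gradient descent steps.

f(x,y) = 2x^2 + 3y^2 + 2xy
grad_x = 4x + 2y, grad_y = 6y + 2x
Step 1: grad = (18, 14), (11/5, -2/5)
Step 2: grad = (8, 2), (7/5, -3/5)
Step 3: grad = (22/5, -4/5), (24/25, -13/25)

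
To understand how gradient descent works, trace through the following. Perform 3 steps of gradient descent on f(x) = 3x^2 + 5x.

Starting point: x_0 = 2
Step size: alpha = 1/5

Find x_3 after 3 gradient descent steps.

f(x) = 3x^2 + 5x, f'(x) = 6x + (5)
Step 1: f'(2) = 17, x_1 = 2 - 1/5 * 17 = -7/5
Step 2: f'(-7/5) = -17/5, x_2 = -7/5 - 1/5 * -17/5 = -18/25
Step 3: f'(-18/25) = 17/25, x_3 = -18/25 - 1/5 * 17/25 = -107/125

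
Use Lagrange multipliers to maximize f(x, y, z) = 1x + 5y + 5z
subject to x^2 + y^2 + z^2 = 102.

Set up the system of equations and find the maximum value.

Lagrange conditions: 1 = 2*lambda*x, 5 = 2*lambda*y, 5 = 2*lambda*z
So x:1 = y:5 = z:5, i.e. x = 1t, y = 5t, z = 5t
Constraint: t^2*(1^2 + 5^2 + 5^2) = 102
  t^2 * 51 = 102  =>  t = sqrt(2)
Maximum = 1*1t + 5*5t + 5*5t = 51*sqrt(2) = sqrt(5202)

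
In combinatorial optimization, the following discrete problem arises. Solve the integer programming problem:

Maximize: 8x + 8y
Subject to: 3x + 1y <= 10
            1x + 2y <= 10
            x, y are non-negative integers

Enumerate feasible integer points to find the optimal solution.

Constraint 1: 3x + 1y <= 10
Constraint 2: 1x + 2y <= 10
Feasible x range (need y >= 0): 0 <= x <= min(10/3, 10/1) => x in {0, ..., 3}.
Enumerate feasible integer points row by row (the coefficient of y is 8 > 0, so for each x the largest feasible y gives the best value):
  x = 0: y <= min((10 - 3*0)/1, (10 - 1*0)/2) => y in {0, ..., 5}; best 8*0 + 8*5 = 40
  x = 1: y <= min((10 - 3*1)/1, (10 - 1*1)/2) => y in {0, ..., 4}; best 8*1 + 8*4 = 40
  x = 2: y <= min((10 - 3*2)/1, (10 - 1*2)/2) => y in {0, ..., 4}; best 8*2 + 8*4 = 48
  x = 3: y <= min((10 - 3*3)/1, (10 - 1*3)/2) => y in {0, ..., 1}; best 8*3 + 8*1 = 32
The maximum 8x + 8y = 48 is achieved at x = 2, y = 4.
Check: 3*2 + 1*4 = 10 <= 10 and 1*2 + 2*4 = 10 <= 10.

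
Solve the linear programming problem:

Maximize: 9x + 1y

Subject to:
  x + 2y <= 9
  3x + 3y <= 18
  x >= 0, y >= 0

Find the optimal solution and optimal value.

Feasible vertices: (0, 0), (0, 9/2), (3, 3), (6, 0)
Objective 9x + 1y at each:
  (0, 0): 0
  (0, 9/2): 9/2
  (3, 3): 30
  (6, 0): 54
Maximum is 54 at (6, 0).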